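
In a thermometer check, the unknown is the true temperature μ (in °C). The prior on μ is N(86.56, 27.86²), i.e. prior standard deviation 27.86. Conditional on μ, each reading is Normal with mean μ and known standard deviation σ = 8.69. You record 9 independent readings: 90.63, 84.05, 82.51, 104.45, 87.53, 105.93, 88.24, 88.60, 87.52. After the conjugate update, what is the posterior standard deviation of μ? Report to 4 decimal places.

2.8811

For Normal data with known variance σ², a Normal(μ₀, σ₀²) prior on μ is conjugate. Posterior precision = 1/σ₀² + n/σ²; posterior mean is the precision-weighted average of μ₀ and x̄.
σ₀² = 27.86² = 776.1796, σ² = 8.69² = 75.5161; σ² + n·σ₀² = 75.5161 + 9·776.1796 = 7061.1325.
Posterior precision = 1/σ₀² + n/σ² = 1/776.1796 + 9/75.5161 = (σ² + n·σ₀²)/(σ₀²σ²) = 7061.1325/(776.1796·75.5161); posterior variance σₙ² = σ₀²σ²/(σ² + n·σ₀²) = 776.1796·75.5161/7061.1325 = 8.300943.
Posterior SD = √σₙ² = √(776.1796·75.5161/7061.1325) = 2.8811.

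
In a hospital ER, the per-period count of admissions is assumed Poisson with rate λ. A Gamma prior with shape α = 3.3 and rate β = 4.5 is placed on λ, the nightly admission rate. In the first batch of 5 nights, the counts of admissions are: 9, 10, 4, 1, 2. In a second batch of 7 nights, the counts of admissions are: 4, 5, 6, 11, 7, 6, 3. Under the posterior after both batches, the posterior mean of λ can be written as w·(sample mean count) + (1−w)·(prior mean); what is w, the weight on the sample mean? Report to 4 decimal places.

0.7273

With a Gamma(shape α, rate β) prior, the Poisson likelihood is conjugate: the posterior is Gamma(α + ΣXᵢ, β + n).
Total number of nights: n = 5 + 7 = 12.
Posterior mean = (α₀+S)/(β₀+n) = [n/(β₀+n)]·(S/n) + [β₀/(β₀+n)]·(α₀/β₀), so only n and β₀ enter the weight.
Weight on data w = n/(β₀+n) = 12/(4.5+12) = 12/16.5 = 0.7273.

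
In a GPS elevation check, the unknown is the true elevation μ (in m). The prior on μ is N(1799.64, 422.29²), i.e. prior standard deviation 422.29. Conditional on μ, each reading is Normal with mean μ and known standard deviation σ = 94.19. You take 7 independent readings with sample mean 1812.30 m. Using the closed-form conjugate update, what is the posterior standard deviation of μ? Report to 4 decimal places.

For Normal data with known variance σ², a Normal(μ₀, σ₀²) prior on μ is conjugate. Posterior precision = 1/σ₀² + n/σ²; posterior mean is the precision-weighted average of μ₀ and x̄.
σ₀² = 422.29² = 178328.8441, σ² = 94.19² = 8871.7561; σ² + n·σ₀² = 8871.7561 + 7·178328.8441 = 1257173.6648.
Posterior precision = 1/σ₀² + n/σ² = 1/178328.8441 + 7/8871.7561 = (σ² + n·σ₀²)/(σ₀²σ²) = 1257173.6648/(178328.8441·8871.7561); posterior variance σₙ² = σ₀²σ²/(σ² + n·σ₀²) = 178328.8441·8871.7561/1257173.6648 = 1258.449850.
Posterior SD = √σₙ² = √(178328.8441·8871.7561/1257173.6648) = 35.4746.

35.4746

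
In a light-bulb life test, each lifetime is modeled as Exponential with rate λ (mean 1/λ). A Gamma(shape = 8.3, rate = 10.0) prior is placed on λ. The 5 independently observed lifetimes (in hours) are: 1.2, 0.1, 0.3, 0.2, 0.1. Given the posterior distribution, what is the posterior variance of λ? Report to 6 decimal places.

With a Gamma(shape α, rate β) prior on the exponential rate λ, the posterior after n observations with total T = Σxᵢ is Gamma(α+n, β+T).
Sum of observations T = 1.9 hours; n = 5.
Posterior: Gamma(8.3+5, 10.0+1.9) = Gamma(13.3, 11.9).
Var = α/β² = 0.093920.

0.093920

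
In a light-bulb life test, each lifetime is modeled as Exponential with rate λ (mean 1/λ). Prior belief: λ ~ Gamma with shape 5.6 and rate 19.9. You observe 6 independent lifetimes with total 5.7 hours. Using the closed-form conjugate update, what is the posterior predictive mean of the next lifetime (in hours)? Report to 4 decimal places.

With a Gamma(shape α, rate β) prior on the exponential rate λ, the posterior after n observations with total T = Σxᵢ is Gamma(α+n, β+T).
Posterior: Gamma(5.6+6, 19.9+5.7) = Gamma(11.6, 25.6).
The predictive distribution for the next observation is Lomax; its mean is β/(α−1) = 25.6/10.6 = 2.4151.

2.4151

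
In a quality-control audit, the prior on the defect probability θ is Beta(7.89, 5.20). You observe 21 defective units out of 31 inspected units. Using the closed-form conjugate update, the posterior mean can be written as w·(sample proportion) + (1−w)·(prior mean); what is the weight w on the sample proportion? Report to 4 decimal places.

The Beta prior is conjugate to a Binomial/Bernoulli likelihood; the update adds successes to α and failures to β.
Posterior mean = (α₀+k)/(α₀+β₀+n) = [n/(α₀+β₀+n)]·(k/n) + [(α₀+β₀)/(α₀+β₀+n)]·α₀/(α₀+β₀), so only n and the prior enter the weight.
The weight on the data is w = n/(α₀+β₀+n) = 31/(7.89+5.20+31) = 31/44.09 = 0.7031.

0.7031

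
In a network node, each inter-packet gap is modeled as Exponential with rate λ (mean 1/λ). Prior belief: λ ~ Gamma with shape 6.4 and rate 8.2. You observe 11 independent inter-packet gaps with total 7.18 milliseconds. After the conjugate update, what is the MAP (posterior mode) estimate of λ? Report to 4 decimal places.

1.0663

With a Gamma(shape α, rate β) prior on the exponential rate λ, the posterior after n observations with total T = Σxᵢ is Gamma(α+n, β+T).
Posterior: Gamma(6.4+11, 8.2+7.18) = Gamma(17.4, 15.38).
Mode = (α−1)/β = 1.0663.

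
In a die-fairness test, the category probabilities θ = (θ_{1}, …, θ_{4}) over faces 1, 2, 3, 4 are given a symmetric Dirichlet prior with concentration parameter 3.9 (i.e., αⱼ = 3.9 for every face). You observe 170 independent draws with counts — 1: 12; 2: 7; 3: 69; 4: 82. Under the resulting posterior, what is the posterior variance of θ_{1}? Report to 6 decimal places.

The Dirichlet prior is conjugate to the Multinomial likelihood: each posterior αⱼ = prior αⱼ + observed count nⱼ.
Posterior concentration: (15.9, 10.9, 72.9, 85.9), total = 185.6.
Var[θ_j] = α_j(Σα−α_j)/((Σα)²(Σα+1)) = 15.9·169.7/(185.6²·186.6) = 0.000420.

0.000420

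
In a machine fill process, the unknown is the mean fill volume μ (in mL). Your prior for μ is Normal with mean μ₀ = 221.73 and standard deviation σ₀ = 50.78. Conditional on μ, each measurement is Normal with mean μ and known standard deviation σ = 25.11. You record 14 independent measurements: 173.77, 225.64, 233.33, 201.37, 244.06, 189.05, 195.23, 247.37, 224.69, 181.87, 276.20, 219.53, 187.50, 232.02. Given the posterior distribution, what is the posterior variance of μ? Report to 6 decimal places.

For Normal data with known variance σ², a Normal(μ₀, σ₀²) prior on μ is conjugate. Posterior precision = 1/σ₀² + n/σ²; posterior mean is the precision-weighted average of μ₀ and x̄.
σ₀² = 50.78² = 2578.6084, σ² = 25.11² = 630.5121; σ² + n·σ₀² = 630.5121 + 14·2578.6084 = 36731.0297.
Posterior precision = 1/σ₀² + n/σ² = 1/2578.6084 + 14/630.5121 = (σ² + n·σ₀²)/(σ₀²σ²) = 36731.0297/(2578.6084·630.5121); posterior variance σₙ² = σ₀²σ²/(σ² + n·σ₀²) = 2578.6084·630.5121/36731.0297 = 44.263496.

44.263496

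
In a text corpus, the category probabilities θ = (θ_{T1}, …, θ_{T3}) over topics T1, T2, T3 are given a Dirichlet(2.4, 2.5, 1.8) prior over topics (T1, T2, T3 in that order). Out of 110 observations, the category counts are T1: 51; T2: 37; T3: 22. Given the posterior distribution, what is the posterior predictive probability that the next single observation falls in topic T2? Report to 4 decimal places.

The Dirichlet prior is conjugate to the Multinomial likelihood: each posterior αⱼ = prior αⱼ + observed count nⱼ.
Posterior concentration: (53.4, 39.5, 23.8), total = 116.7.
P(next = T2 | data) = α_{T2}/Σα = 0.3385.

0.3385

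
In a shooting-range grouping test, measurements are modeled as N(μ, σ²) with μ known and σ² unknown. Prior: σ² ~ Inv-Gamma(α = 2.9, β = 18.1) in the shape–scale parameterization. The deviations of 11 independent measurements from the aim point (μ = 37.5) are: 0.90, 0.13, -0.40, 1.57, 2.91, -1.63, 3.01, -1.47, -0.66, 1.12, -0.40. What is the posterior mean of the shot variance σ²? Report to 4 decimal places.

4.3140

With known mean μ and an Inverse-Gamma(α, β) prior on σ², the Normal likelihood is conjugate: posterior is Inv-Gamma(α + n/2, β + Σ(xᵢ−μ)²/2).
Σ(xᵢ−μ)² = (0.90)² + (0.13)² + (-0.40)² + (1.57)² + (2.91)² + (-1.63)² + (3.01)² + (-1.47)² + (-0.66)² + (1.12)² + (-0.40)² = 27.6478.
Posterior: Inv-Gamma(2.9 + 11/2, 18.1 + 27.6478/2) = Inv-Gamma(8.40, 31.92390).
E[σ²|data] = β/(α−1) = 31.92390/7.40 = 4.3140.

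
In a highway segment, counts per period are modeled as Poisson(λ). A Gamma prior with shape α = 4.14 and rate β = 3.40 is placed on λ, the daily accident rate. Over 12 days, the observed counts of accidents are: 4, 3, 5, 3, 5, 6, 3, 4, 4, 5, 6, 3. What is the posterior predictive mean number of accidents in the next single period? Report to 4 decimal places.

With a Gamma(shape α, rate β) prior, the Poisson likelihood is conjugate: the posterior is Gamma(α + ΣXᵢ, β + n).
Sum of counts S = 51 over n = 12 days.
Posterior: Gamma(α+S, β+n) = Gamma(4.14+51, 3.40+12) = Gamma(55.14, 15.40).
The predictive distribution for one future period is NegBinom with mean α/β = 3.5805.

3.5805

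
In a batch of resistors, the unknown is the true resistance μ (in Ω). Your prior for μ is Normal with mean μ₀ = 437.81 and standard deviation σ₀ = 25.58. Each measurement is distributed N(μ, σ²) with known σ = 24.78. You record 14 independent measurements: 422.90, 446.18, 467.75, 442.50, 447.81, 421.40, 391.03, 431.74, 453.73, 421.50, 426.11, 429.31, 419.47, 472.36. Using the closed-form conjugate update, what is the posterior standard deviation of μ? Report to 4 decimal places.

For Normal data with known variance σ², a Normal(μ₀, σ₀²) prior on μ is conjugate. Posterior precision = 1/σ₀² + n/σ²; posterior mean is the precision-weighted average of μ₀ and x̄.
σ₀² = 25.58² = 654.3364, σ² = 24.78² = 614.0484; σ² + n·σ₀² = 614.0484 + 14·654.3364 = 9774.758.
Posterior precision = 1/σ₀² + n/σ² = 1/654.3364 + 14/614.0484 = (σ² + n·σ₀²)/(σ₀²σ²) = 9774.758/(654.3364·614.0484); posterior variance σₙ² = σ₀²σ²/(σ² + n·σ₀²) = 654.3364·614.0484/9774.758 = 41.105286.
Posterior SD = √σₙ² = √(654.3364·614.0484/9774.758) = 6.4113.

6.4113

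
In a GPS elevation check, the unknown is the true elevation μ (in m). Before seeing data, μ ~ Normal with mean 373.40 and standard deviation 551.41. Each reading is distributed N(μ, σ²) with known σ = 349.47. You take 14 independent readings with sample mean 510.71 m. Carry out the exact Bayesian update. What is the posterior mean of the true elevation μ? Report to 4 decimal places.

For Normal data with known variance σ², a Normal(μ₀, σ₀²) prior on μ is conjugate. Posterior precision = 1/σ₀² + n/σ²; posterior mean is the precision-weighted average of μ₀ and x̄.
n·x̄ = 14·510.71 = 7149.94.
σ₀² = 551.41² = 304052.9881, σ² = 349.47² = 122129.2809; σ² + n·σ₀² = 122129.2809 + 14·304052.9881 = 4378871.1143.
Posterior mean = (μ₀/σ₀² + n·x̄/σ²)/(1/σ₀² + n/σ²) = (σ²·μ₀ + σ₀²·n·x̄)/(σ² + n·σ₀²) = (122129.2809·373.40 + 304052.9881·7149.94)/4378871.1143 = 2219563695.223774/4378871.1143 = 506.8803.

506.8803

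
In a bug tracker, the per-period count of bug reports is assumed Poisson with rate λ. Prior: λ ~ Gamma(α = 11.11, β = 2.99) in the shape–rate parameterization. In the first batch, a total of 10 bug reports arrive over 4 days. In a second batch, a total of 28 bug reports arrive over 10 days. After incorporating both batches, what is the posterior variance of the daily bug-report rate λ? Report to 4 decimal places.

0.1701

With a Gamma(shape α, rate β) prior, the Poisson likelihood is conjugate: the posterior is Gamma(α + ΣXᵢ, β + n).
After batch 1: Gamma(α+S, β+n) = Gamma(11.11+10, 2.99+4) = Gamma(21.11, 6.99).
After batch 2: Gamma(α+S, β+n) = Gamma(21.11+28, 6.99+10) = Gamma(49.11, 16.99).
Var = α/β² = 49.11/16.99² = 0.1701.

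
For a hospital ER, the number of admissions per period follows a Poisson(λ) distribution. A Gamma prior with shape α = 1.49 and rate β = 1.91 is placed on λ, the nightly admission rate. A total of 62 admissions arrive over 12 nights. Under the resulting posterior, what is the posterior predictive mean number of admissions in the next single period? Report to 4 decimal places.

With a Gamma(shape α, rate β) prior, the Poisson likelihood is conjugate: the posterior is Gamma(α + ΣXᵢ, β + n).
Posterior: Gamma(α+S, β+n) = Gamma(1.49+62, 1.91+12) = Gamma(63.49, 13.91).
The predictive distribution for one future period is NegBinom with mean α/β = 4.5643.

4.5643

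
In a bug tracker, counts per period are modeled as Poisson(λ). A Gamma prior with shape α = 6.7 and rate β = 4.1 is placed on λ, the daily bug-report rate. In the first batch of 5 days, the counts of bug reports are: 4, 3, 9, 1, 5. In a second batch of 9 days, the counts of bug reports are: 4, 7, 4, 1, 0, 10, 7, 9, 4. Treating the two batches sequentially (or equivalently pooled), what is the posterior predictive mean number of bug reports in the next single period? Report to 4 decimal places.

4.1271

With a Gamma(shape α, rate β) prior, the Poisson likelihood is conjugate: the posterior is Gamma(α + ΣXᵢ, β + n).
Batch 1: sum of counts S = 22 over n = 5 days.
After batch 1: Gamma(α+S, β+n) = Gamma(6.7+22, 4.1+5) = Gamma(28.7, 9.1).
Batch 2: sum of counts S = 46 over n = 9 days.
After batch 2: Gamma(α+S, β+n) = Gamma(28.7+46, 9.1+9) = Gamma(74.7, 18.1).
The predictive distribution for one future period is NegBinom with mean α/β = 4.1271.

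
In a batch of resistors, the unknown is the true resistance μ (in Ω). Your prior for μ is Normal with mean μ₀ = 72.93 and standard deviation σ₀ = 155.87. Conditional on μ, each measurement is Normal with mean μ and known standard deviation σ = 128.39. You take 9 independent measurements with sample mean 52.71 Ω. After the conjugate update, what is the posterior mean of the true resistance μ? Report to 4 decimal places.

54.1275

For Normal data with known variance σ², a Normal(μ₀, σ₀²) prior on μ is conjugate. Posterior precision = 1/σ₀² + n/σ²; posterior mean is the precision-weighted average of μ₀ and x̄.
n·x̄ = 9·52.71 = 474.39.
σ₀² = 155.87² = 24295.4569, σ² = 128.39² = 16483.9921; σ² + n·σ₀² = 16483.9921 + 9·24295.4569 = 235143.1042.
Posterior mean = (μ₀/σ₀² + n·x̄/σ²)/(1/σ₀² + n/σ²) = (σ²·μ₀ + σ₀²·n·x̄)/(σ² + n·σ₀²) = (16483.9921·72.93 + 24295.4569·474.39)/235143.1042 = 12727699.342644/235143.1042 = 54.1275.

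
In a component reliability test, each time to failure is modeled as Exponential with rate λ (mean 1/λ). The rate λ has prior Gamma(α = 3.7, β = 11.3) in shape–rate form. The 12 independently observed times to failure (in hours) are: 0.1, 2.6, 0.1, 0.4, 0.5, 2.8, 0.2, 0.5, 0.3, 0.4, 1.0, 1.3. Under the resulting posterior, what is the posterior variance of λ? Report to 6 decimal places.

With a Gamma(shape α, rate β) prior on the exponential rate λ, the posterior after n observations with total T = Σxᵢ is Gamma(α+n, β+T).
Sum of observations T = 10.2 hours; n = 12.
Posterior: Gamma(3.7+12, 11.3+10.2) = Gamma(15.7, 21.5).
Var = α/β² = 0.033964.

0.033964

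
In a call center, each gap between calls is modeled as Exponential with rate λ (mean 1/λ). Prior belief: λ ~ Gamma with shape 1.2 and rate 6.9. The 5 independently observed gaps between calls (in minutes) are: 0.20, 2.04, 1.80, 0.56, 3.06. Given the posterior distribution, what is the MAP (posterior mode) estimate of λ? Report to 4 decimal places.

0.3571

With a Gamma(shape α, rate β) prior on the exponential rate λ, the posterior after n observations with total T = Σxᵢ is Gamma(α+n, β+T).
Sum of observations T = 7.66 minutes; n = 5.
Posterior: Gamma(1.2+5, 6.9+7.66) = Gamma(6.2, 14.56).
Mode = (α−1)/β = 0.3571.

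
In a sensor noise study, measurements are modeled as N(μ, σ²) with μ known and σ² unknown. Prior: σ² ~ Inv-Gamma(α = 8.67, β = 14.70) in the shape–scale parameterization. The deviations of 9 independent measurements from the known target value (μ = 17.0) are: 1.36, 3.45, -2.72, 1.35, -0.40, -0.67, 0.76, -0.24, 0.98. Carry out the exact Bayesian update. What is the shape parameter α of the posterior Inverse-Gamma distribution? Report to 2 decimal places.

13.17

With known mean μ and an Inverse-Gamma(α, β) prior on σ², the Normal likelihood is conjugate: posterior is Inv-Gamma(α + n/2, β + Σ(xᵢ−μ)²/2).
Σ(xᵢ−μ)² = (1.36)² + (3.45)² + (-2.72)² + (1.35)² + (-0.40)² + (-0.67)² + (0.76)² + (-0.24)² + (0.98)² = 25.1775.
Posterior: Inv-Gamma(8.67 + 9/2, 14.70 + 25.1775/2) = Inv-Gamma(13.17, 27.28875).
Posterior α = 13.17.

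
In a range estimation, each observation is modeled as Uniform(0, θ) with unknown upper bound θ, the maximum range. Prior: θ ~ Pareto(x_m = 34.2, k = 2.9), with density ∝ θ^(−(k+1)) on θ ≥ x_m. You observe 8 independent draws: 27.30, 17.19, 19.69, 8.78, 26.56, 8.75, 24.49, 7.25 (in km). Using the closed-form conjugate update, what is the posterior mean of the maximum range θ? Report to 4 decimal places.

A Pareto(scale x_m, shape k) prior on the upper bound θ of Uniform(0, θ) is conjugate: posterior is Pareto(max(x_m, max xᵢ), k + n).
Sample maximum = 27.30; prior scale x_m = 34.2 → posterior scale = max = 34.20.
Posterior shape = 2.9 + 8 = 10.9.
E[θ|data] = k·x_m/(k−1) = 10.9·34.20/9.9 = 37.6545.

37.6545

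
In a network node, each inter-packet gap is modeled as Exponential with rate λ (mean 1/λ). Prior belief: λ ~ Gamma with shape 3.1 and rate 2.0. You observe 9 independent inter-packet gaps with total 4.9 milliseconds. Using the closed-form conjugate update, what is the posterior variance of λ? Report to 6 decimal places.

With a Gamma(shape α, rate β) prior on the exponential rate λ, the posterior after n observations with total T = Σxᵢ is Gamma(α+n, β+T).
Posterior: Gamma(3.1+9, 2.0+4.9) = Gamma(12.1, 6.9).
Var = α/β² = 0.254148.

0.254148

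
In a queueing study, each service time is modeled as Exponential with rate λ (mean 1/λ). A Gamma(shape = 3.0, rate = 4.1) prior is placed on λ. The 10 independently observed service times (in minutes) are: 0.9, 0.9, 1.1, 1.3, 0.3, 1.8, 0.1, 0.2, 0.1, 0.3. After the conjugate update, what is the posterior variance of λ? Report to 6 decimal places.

With a Gamma(shape α, rate β) prior on the exponential rate λ, the posterior after n observations with total T = Σxᵢ is Gamma(α+n, β+T).
Sum of observations T = 7.0 minutes; n = 10.
Posterior: Gamma(3.0+10, 4.1+7.0) = Gamma(13.0, 11.1).
Var = α/β² = 0.105511.

0.105511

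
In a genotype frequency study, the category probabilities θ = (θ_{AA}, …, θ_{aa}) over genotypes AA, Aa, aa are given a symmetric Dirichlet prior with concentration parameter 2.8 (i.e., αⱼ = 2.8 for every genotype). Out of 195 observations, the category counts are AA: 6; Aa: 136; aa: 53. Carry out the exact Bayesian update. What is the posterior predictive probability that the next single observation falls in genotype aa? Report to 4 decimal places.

0.2743

The Dirichlet prior is conjugate to the Multinomial likelihood: each posterior αⱼ = prior αⱼ + observed count nⱼ.
Posterior concentration: (8.8, 138.8, 55.8), total = 203.4.
P(next = aa | data) = α_{aa}/Σα = 0.2743.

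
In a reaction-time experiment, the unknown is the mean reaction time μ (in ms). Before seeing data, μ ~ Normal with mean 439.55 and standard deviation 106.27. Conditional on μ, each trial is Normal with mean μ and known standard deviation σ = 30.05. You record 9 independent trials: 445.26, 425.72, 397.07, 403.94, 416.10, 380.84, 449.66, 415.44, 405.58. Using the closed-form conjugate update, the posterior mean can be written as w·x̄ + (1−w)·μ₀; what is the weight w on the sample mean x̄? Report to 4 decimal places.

0.9912

For Normal data with known variance σ², a Normal(μ₀, σ₀²) prior on μ is conjugate. Posterior precision = 1/σ₀² + n/σ²; posterior mean is the precision-weighted average of μ₀ and x̄.
σ₀² = 106.27² = 11293.3129, σ² = 30.05² = 903.0025. Prior precision 1/σ₀² = 1/11293.3129; data precision n/σ² = 9/903.0025.
w = (n/σ²)/(1/σ₀² + n/σ²) = n·σ₀²/(σ² + n·σ₀²) = 9·11293.3129/(903.0025 + 9·11293.3129) = 101639.8161/102542.8186 = 0.9912.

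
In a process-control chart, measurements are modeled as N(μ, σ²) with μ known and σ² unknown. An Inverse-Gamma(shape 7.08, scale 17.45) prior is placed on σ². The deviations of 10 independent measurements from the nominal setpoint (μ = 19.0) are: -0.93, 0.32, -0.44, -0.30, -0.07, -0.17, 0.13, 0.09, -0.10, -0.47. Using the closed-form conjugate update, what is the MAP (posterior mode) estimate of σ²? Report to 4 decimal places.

With known mean μ and an Inverse-Gamma(α, β) prior on σ², the Normal likelihood is conjugate: posterior is Inv-Gamma(α + n/2, β + Σ(xᵢ−μ)²/2).
Σ(xᵢ−μ)² = (-0.93)² + (0.32)² + (-0.44)² + (-0.30)² + (-0.07)² + (-0.17)² + (0.13)² + (0.09)² + (-0.10)² + (-0.47)² = 1.5406.
Posterior: Inv-Gamma(7.08 + 10/2, 17.45 + 1.5406/2) = Inv-Gamma(12.08, 18.22030).
Mode = β/(α+1) = 18.22030/13.08 = 1.3930.

1.3930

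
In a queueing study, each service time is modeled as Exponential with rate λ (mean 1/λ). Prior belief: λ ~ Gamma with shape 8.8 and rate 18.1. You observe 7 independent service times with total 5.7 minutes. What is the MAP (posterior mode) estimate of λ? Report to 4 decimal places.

With a Gamma(shape α, rate β) prior on the exponential rate λ, the posterior after n observations with total T = Σxᵢ is Gamma(α+n, β+T).
Posterior: Gamma(8.8+7, 18.1+5.7) = Gamma(15.8, 23.8).
Mode = (α−1)/β = 0.6218.

0.6218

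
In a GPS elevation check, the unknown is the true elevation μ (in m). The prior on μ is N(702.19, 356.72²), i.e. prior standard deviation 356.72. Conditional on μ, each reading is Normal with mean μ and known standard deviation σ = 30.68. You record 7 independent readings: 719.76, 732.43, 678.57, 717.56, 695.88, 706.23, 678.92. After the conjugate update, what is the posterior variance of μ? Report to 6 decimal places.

For Normal data with known variance σ², a Normal(μ₀, σ₀²) prior on μ is conjugate. Posterior precision = 1/σ₀² + n/σ²; posterior mean is the precision-weighted average of μ₀ and x̄.
σ₀² = 356.72² = 127249.1584, σ² = 30.68² = 941.2624; σ² + n·σ₀² = 941.2624 + 7·127249.1584 = 891685.3712.
Posterior precision = 1/σ₀² + n/σ² = 1/127249.1584 + 7/941.2624 = (σ² + n·σ₀²)/(σ₀²σ²) = 891685.3712/(127249.1584·941.2624); posterior variance σₙ² = σ₀²σ²/(σ² + n·σ₀²) = 127249.1584·941.2624/891685.3712 = 134.324115.

134.324115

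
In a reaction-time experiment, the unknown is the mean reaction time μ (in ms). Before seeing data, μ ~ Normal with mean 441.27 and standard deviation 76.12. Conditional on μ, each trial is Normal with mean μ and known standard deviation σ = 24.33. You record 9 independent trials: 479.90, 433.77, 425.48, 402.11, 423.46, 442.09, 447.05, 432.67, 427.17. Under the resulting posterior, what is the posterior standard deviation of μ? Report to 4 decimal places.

8.0644

For Normal data with known variance σ², a Normal(μ₀, σ₀²) prior on μ is conjugate. Posterior precision = 1/σ₀² + n/σ²; posterior mean is the precision-weighted average of μ₀ and x̄.
σ₀² = 76.12² = 5794.2544, σ² = 24.33² = 591.9489; σ² + n·σ₀² = 591.9489 + 9·5794.2544 = 52740.2385.
Posterior precision = 1/σ₀² + n/σ² = 1/5794.2544 + 9/591.9489 = (σ² + n·σ₀²)/(σ₀²σ²) = 52740.2385/(5794.2544·591.9489); posterior variance σₙ² = σ₀²σ²/(σ² + n·σ₀²) = 5794.2544·591.9489/52740.2385 = 65.033883.
Posterior SD = √σₙ² = √(5794.2544·591.9489/52740.2385) = 8.0644.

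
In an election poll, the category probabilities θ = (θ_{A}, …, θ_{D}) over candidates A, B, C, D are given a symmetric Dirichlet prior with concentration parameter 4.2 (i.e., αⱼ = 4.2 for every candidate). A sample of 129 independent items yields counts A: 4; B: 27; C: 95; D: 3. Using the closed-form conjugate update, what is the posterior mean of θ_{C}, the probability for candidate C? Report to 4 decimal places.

0.6804

The Dirichlet prior is conjugate to the Multinomial likelihood: each posterior αⱼ = prior αⱼ + observed count nⱼ.
Posterior concentration: (8.2, 31.2, 99.2, 7.2), total = 145.8.
E[θ_{C}|data] = α_{C}/Σα = 99.2/145.8 = 0.6804.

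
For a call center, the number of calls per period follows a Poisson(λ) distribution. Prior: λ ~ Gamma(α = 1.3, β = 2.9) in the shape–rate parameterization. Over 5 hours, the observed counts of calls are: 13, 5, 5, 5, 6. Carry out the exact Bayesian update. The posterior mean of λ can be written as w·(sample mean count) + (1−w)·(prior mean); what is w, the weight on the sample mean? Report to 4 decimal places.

0.6329

With a Gamma(shape α, rate β) prior, the Poisson likelihood is conjugate: the posterior is Gamma(α + ΣXᵢ, β + n).
Posterior mean = (α₀+S)/(β₀+n) = [n/(β₀+n)]·(S/n) + [β₀/(β₀+n)]·(α₀/β₀), so only n and β₀ enter the weight.
Weight on data w = n/(β₀+n) = 5/(2.9+5) = 5/7.9 = 0.6329.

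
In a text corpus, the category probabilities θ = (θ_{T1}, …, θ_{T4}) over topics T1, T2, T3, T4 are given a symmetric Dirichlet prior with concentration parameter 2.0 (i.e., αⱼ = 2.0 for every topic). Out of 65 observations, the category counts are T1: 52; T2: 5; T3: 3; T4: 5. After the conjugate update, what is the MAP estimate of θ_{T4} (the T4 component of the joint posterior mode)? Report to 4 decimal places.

The Dirichlet prior is conjugate to the Multinomial likelihood: each posterior αⱼ = prior αⱼ + observed count nⱼ.
Posterior concentration: (54.0, 7.0, 5.0, 7.0), total = 73.0.
Joint mode component: (α_{T4}−1)/(Σα−K) = 6.0/69.0 = 0.0870.

0.0870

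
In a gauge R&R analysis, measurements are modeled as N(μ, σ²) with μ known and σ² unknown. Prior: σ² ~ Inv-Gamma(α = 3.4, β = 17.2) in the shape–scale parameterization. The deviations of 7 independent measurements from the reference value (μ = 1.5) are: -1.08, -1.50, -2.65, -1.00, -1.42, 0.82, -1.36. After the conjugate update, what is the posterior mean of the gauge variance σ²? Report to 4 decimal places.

With known mean μ and an Inverse-Gamma(α, β) prior on σ², the Normal likelihood is conjugate: posterior is Inv-Gamma(α + n/2, β + Σ(xᵢ−μ)²/2).
Σ(xᵢ−μ)² = (-1.08)² + (-1.50)² + (-2.65)² + (-1.00)² + (-1.42)² + (0.82)² + (-1.36)² = 15.9773.
Posterior: Inv-Gamma(3.4 + 7/2, 17.2 + 15.9773/2) = Inv-Gamma(6.90, 25.18865).
E[σ²|data] = β/(α−1) = 25.18865/5.90 = 4.2693.

4.2693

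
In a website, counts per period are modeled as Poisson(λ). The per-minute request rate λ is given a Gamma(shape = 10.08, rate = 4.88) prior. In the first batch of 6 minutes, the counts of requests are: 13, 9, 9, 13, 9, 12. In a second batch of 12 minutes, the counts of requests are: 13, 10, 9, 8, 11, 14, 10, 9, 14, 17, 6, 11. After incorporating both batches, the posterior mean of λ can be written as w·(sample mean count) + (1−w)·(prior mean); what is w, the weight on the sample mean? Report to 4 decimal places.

0.7867

With a Gamma(shape α, rate β) prior, the Poisson likelihood is conjugate: the posterior is Gamma(α + ΣXᵢ, β + n).
Total number of minutes: n = 6 + 12 = 18.
Posterior mean = (α₀+S)/(β₀+n) = [n/(β₀+n)]·(S/n) + [β₀/(β₀+n)]·(α₀/β₀), so only n and β₀ enter the weight.
Weight on data w = n/(β₀+n) = 18/(4.88+18) = 18/22.88 = 0.7867.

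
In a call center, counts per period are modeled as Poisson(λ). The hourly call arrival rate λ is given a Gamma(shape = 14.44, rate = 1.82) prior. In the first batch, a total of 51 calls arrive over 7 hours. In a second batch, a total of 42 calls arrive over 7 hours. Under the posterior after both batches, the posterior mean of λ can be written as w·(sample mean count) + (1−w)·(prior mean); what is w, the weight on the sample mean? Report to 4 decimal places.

0.8850

With a Gamma(shape α, rate β) prior, the Poisson likelihood is conjugate: the posterior is Gamma(α + ΣXᵢ, β + n).
Total number of hours: n = 7 + 7 = 14.
Posterior mean = (α₀+S)/(β₀+n) = [n/(β₀+n)]·(S/n) + [β₀/(β₀+n)]·(α₀/β₀), so only n and β₀ enter the weight.
Weight on data w = n/(β₀+n) = 14/(1.82+14) = 14/15.82 = 0.8850.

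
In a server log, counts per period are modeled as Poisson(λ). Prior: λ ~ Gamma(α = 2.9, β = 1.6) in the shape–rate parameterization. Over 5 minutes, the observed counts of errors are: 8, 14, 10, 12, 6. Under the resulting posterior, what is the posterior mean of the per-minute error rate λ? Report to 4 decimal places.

With a Gamma(shape α, rate β) prior, the Poisson likelihood is conjugate: the posterior is Gamma(α + ΣXᵢ, β + n).
Sum of counts S = 50 over n = 5 minutes.
Posterior: Gamma(α+S, β+n) = Gamma(2.9+50, 1.6+5) = Gamma(52.9, 6.6).
Posterior mean = α/β = 52.9/6.6 = 8.0152.

8.0152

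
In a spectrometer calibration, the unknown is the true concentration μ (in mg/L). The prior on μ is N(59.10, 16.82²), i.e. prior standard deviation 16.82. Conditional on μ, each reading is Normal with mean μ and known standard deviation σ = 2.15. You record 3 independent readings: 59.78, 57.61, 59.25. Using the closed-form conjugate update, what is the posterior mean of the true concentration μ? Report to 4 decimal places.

58.8812

For Normal data with known variance σ², a Normal(μ₀, σ₀²) prior on μ is conjugate. Posterior precision = 1/σ₀² + n/σ²; posterior mean is the precision-weighted average of μ₀ and x̄.
Σxᵢ = 59.78 + 57.61 + 59.25 = 176.64, so n·x̄ = 176.64.
σ₀² = 16.82² = 282.9124, σ² = 2.15² = 4.6225; σ² + n·σ₀² = 4.6225 + 3·282.9124 = 853.3597.
Posterior mean = (μ₀/σ₀² + n·x̄/σ²)/(1/σ₀² + n/σ²) = (σ²·μ₀ + σ₀²·n·x̄)/(σ² + n·σ₀²) = (4.6225·59.10 + 282.9124·176.64)/853.3597 = 50246.836086/853.3597 = 58.8812.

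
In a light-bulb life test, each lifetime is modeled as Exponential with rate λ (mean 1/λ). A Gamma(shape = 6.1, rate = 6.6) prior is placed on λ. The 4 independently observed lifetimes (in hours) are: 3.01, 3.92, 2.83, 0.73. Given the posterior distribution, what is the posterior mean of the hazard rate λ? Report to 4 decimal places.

0.5910

With a Gamma(shape α, rate β) prior on the exponential rate λ, the posterior after n observations with total T = Σxᵢ is Gamma(α+n, β+T).
Sum of observations T = 10.49 hours; n = 4.
Posterior: Gamma(6.1+4, 6.6+10.49) = Gamma(10.1, 17.09).
Posterior mean of λ = α/β = 10.1/17.09 = 0.5910.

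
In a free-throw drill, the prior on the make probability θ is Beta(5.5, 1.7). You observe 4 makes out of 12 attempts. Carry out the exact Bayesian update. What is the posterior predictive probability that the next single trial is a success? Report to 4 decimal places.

0.4948

The Beta prior is conjugate to a Binomial/Bernoulli likelihood; the update adds successes to α and failures to β.
Posterior: Beta(α+k, β+n−k) = Beta(5.5+4, 1.7+8) = Beta(9.5, 9.7).
For a single future Bernoulli trial, P(success | data) = α/(α+β) = 0.4948.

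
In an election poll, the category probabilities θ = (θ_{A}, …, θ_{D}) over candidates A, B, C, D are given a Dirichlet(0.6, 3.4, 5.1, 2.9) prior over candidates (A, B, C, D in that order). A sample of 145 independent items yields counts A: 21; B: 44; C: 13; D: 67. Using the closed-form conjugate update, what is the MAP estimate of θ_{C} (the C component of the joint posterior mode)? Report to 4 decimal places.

0.1118

The Dirichlet prior is conjugate to the Multinomial likelihood: each posterior αⱼ = prior αⱼ + observed count nⱼ.
Posterior concentration: (21.6, 47.4, 18.1, 69.9), total = 157.0.
Joint mode component: (α_{C}−1)/(Σα−K) = 17.1/153.0 = 0.1118.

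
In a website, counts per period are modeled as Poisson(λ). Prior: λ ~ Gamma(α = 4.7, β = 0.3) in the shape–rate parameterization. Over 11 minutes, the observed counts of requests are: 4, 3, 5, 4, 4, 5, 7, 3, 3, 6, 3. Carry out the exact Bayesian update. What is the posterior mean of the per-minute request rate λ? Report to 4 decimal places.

4.5752

With a Gamma(shape α, rate β) prior, the Poisson likelihood is conjugate: the posterior is Gamma(α + ΣXᵢ, β + n).
Sum of counts S = 47 over n = 11 minutes.
Posterior: Gamma(α+S, β+n) = Gamma(4.7+47, 0.3+11) = Gamma(51.7, 11.3).
Posterior mean = α/β = 51.7/11.3 = 4.5752.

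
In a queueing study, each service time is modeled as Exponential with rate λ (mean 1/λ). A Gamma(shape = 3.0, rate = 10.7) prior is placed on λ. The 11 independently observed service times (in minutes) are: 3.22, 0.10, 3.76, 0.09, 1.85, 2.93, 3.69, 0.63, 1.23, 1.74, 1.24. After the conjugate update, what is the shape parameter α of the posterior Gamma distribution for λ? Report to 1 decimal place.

With a Gamma(shape α, rate β) prior on the exponential rate λ, the posterior after n observations with total T = Σxᵢ is Gamma(α+n, β+T).
Sum of observations T = 20.48 minutes; n = 11.
Posterior: Gamma(3.0+11, 10.7+20.48) = Gamma(14.0, 31.18).
Posterior α = 14.0.

14.0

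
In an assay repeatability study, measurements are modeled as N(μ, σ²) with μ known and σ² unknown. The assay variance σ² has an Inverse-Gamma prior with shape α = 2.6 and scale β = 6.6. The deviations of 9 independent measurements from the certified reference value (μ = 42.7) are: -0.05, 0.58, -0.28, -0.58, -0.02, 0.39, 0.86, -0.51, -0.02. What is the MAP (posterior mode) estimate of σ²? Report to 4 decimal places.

0.9325

With known mean μ and an Inverse-Gamma(α, β) prior on σ², the Normal likelihood is conjugate: posterior is Inv-Gamma(α + n/2, β + Σ(xᵢ−μ)²/2).
Σ(xᵢ−μ)² = (-0.05)² + (0.58)² + (-0.28)² + (-0.58)² + (-0.02)² + (0.39)² + (0.86)² + (-0.51)² + (-0.02)² = 1.9063.
Posterior: Inv-Gamma(2.6 + 9/2, 6.6 + 1.9063/2) = Inv-Gamma(7.10, 7.55315).
Mode = β/(α+1) = 7.55315/8.10 = 0.9325.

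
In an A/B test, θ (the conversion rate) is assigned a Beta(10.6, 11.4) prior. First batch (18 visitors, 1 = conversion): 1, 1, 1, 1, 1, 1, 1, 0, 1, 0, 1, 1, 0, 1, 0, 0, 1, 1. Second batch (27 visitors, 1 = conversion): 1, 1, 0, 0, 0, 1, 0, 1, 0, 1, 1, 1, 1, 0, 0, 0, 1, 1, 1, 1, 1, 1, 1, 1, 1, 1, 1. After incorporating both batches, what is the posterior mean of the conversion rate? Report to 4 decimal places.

The Beta prior is conjugate to a Binomial/Bernoulli likelihood; the update adds successes to α and failures to β.
After batch 1: Beta(10.6+13, 11.4+5) = Beta(23.6, 16.4).
After batch 2: Beta(23.6+19, 16.4+8) = Beta(42.6, 24.4).
Posterior mean = α/(α+β) = 42.6/67.0 = 0.6358.

0.6358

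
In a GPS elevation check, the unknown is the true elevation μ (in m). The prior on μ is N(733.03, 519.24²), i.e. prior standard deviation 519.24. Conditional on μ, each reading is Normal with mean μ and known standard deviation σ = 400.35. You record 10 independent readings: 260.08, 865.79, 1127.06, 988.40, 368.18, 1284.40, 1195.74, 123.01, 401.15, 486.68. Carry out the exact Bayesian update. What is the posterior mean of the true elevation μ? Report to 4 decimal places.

711.3385

For Normal data with known variance σ², a Normal(μ₀, σ₀²) prior on μ is conjugate. Posterior precision = 1/σ₀² + n/σ²; posterior mean is the precision-weighted average of μ₀ and x̄.
Σxᵢ = 260.08 + 865.79 + 1127.06 + 988.40 + 368.18 + 1284.40 + 1195.74 + 123.01 + 401.15 + 486.68 = 7100.49, so n·x̄ = 7100.49.
σ₀² = 519.24² = 269610.1776, σ² = 400.35² = 160280.1225; σ² + n·σ₀² = 160280.1225 + 10·269610.1776 = 2856381.8985.
Posterior mean = (μ₀/σ₀² + n·x̄/σ²)/(1/σ₀² + n/σ²) = (σ²·μ₀ + σ₀²·n·x̄)/(σ² + n·σ₀²) = (160280.1225·733.03 + 269610.1776·7100.49)/2856381.8985 = 2031854508.143199/2856381.8985 = 711.3385.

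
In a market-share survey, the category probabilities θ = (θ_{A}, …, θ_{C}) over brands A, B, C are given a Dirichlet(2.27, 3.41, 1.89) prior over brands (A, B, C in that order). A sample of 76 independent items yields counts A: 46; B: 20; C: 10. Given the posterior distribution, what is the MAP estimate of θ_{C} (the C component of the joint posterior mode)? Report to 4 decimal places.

0.1352

The Dirichlet prior is conjugate to the Multinomial likelihood: each posterior αⱼ = prior αⱼ + observed count nⱼ.
Posterior concentration: (48.27, 23.41, 11.89), total = 83.57.
Joint mode component: (α_{C}−1)/(Σα−K) = 10.89/80.57 = 0.1352.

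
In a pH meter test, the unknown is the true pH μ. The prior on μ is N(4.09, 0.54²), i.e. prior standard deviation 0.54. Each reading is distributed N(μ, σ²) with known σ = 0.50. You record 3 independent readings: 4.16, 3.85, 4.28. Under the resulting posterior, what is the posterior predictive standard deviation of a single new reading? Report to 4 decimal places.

0.5611

For Normal data with known variance σ², a Normal(μ₀, σ₀²) prior on μ is conjugate. Posterior precision = 1/σ₀² + n/σ²; posterior mean is the precision-weighted average of μ₀ and x̄.
σ₀² = 0.54² = 0.2916, σ² = 0.50² = 0.25; σ² + n·σ₀² = 0.25 + 3·0.2916 = 1.1248.
Posterior precision = 1/σ₀² + n/σ² = 1/0.2916 + 3/0.25 = (σ² + n·σ₀²)/(σ₀²σ²) = 1.1248/(0.2916·0.25); posterior variance σₙ² = σ₀²σ²/(σ² + n·σ₀²) = 0.2916·0.25/1.1248 = 0.064812.
Predictive variance for one new observation = σₙ² + σ² = 0.2916·0.25/1.1248 + 0.25 = σ²·(σ₀² + 1.1248)/1.1248 = 0.25·1.4164/1.1248 = 0.314812; SD = √(0.25·1.4164/1.1248) = 0.5611.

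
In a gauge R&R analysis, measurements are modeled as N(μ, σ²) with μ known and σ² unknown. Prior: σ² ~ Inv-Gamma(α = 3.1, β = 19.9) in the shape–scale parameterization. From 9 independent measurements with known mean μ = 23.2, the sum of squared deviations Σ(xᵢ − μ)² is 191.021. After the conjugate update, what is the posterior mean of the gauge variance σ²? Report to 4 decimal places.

17.4864

With known mean μ and an Inverse-Gamma(α, β) prior on σ², the Normal likelihood is conjugate: posterior is Inv-Gamma(α + n/2, β + Σ(xᵢ−μ)²/2).
Posterior: Inv-Gamma(3.1 + 9/2, 19.9 + 191.021/2) = Inv-Gamma(7.60, 115.4105).
E[σ²|data] = β/(α−1) = 115.4105/6.60 = 17.4864.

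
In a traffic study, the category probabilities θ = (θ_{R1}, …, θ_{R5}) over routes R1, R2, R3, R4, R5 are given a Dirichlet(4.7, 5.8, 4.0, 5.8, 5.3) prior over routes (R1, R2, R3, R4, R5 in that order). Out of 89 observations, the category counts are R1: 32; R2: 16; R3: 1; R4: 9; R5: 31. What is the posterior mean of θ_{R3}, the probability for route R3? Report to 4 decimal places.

The Dirichlet prior is conjugate to the Multinomial likelihood: each posterior αⱼ = prior αⱼ + observed count nⱼ.
Posterior concentration: (36.7, 21.8, 5.0, 14.8, 36.3), total = 114.6.
E[θ_{R3}|data] = α_{R3}/Σα = 5.0/114.6 = 0.0436.

0.0436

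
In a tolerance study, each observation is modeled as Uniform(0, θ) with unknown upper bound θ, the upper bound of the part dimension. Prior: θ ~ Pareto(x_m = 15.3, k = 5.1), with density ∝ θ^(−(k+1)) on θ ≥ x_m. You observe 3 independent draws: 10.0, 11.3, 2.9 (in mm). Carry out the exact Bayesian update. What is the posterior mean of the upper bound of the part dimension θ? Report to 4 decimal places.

A Pareto(scale x_m, shape k) prior on the upper bound θ of Uniform(0, θ) is conjugate: posterior is Pareto(max(x_m, max xᵢ), k + n).
Sample maximum = 11.3; prior scale x_m = 15.3 → posterior scale = max = 15.3.
Posterior shape = 5.1 + 3 = 8.1.
E[θ|data] = k·x_m/(k−1) = 8.1·15.3/7.1 = 17.4549.

17.4549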